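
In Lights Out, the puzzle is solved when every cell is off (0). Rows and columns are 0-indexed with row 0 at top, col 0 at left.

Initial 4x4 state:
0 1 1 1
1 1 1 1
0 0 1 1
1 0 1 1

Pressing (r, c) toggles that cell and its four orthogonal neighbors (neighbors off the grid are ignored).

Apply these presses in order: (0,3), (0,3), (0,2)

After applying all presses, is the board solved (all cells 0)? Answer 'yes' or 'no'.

After press 1 at (0,3):
0 1 0 0
1 1 1 0
0 0 1 1
1 0 1 1

After press 2 at (0,3):
0 1 1 1
1 1 1 1
0 0 1 1
1 0 1 1

After press 3 at (0,2):
0 0 0 0
1 1 0 1
0 0 1 1
1 0 1 1

Lights still on: 8

Answer: no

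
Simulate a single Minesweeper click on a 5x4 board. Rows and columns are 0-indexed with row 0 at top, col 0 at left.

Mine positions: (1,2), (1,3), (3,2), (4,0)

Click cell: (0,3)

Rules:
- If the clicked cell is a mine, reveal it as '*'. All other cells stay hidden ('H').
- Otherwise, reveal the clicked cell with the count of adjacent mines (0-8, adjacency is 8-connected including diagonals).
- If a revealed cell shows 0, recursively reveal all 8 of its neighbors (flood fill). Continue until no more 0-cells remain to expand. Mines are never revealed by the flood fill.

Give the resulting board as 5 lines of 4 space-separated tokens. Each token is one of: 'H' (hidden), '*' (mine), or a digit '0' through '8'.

H H H 2
H H H H
H H H H
H H H H
H H H H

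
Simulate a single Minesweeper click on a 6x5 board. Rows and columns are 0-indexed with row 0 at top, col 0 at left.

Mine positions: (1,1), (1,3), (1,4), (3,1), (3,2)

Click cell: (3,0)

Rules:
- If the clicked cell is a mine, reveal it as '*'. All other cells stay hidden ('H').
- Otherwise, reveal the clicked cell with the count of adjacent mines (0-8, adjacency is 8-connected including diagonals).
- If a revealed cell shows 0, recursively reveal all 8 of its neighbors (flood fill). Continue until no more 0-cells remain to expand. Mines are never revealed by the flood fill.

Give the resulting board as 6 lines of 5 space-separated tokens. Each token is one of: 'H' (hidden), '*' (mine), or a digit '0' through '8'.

H H H H H
H H H H H
H H H H H
1 H H H H
H H H H H
H H H H H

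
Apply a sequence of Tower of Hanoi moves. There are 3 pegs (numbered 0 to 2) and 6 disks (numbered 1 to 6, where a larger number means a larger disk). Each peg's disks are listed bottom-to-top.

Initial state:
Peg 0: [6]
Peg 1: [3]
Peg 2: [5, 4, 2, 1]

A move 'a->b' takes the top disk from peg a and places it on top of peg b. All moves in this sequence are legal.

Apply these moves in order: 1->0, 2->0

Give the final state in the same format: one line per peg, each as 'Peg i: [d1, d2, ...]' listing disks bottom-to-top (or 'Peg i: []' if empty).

After move 1 (1->0):
Peg 0: [6, 3]
Peg 1: []
Peg 2: [5, 4, 2, 1]

After move 2 (2->0):
Peg 0: [6, 3, 1]
Peg 1: []
Peg 2: [5, 4, 2]

Answer: Peg 0: [6, 3, 1]
Peg 1: []
Peg 2: [5, 4, 2]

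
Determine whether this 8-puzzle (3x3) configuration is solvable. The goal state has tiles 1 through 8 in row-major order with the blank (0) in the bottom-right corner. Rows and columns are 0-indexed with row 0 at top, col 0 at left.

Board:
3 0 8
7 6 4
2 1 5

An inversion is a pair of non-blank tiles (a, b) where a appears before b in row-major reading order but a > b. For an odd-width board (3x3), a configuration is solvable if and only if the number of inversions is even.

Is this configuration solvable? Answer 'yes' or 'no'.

Inversions (pairs i<j in row-major order where tile[i] > tile[j] > 0): 20
20 is even, so the puzzle is solvable.

Answer: yes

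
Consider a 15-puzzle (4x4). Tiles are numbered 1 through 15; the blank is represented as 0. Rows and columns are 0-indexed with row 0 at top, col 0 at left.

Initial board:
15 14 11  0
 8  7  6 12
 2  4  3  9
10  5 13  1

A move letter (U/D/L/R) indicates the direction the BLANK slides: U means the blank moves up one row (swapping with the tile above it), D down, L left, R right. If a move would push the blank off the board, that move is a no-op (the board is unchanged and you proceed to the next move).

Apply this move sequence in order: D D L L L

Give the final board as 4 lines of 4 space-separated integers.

Answer: 15 14 11 12
 8  7  6  9
 0  2  4  3
10  5 13  1

Derivation:
After move 1 (D):
15 14 11 12
 8  7  6  0
 2  4  3  9
10  5 13  1

After move 2 (D):
15 14 11 12
 8  7  6  9
 2  4  3  0
10  5 13  1

After move 3 (L):
15 14 11 12
 8  7  6  9
 2  4  0  3
10  5 13  1

After move 4 (L):
15 14 11 12
 8  7  6  9
 2  0  4  3
10  5 13  1

After move 5 (L):
15 14 11 12
 8  7  6  9
 0  2  4  3
10  5 13  1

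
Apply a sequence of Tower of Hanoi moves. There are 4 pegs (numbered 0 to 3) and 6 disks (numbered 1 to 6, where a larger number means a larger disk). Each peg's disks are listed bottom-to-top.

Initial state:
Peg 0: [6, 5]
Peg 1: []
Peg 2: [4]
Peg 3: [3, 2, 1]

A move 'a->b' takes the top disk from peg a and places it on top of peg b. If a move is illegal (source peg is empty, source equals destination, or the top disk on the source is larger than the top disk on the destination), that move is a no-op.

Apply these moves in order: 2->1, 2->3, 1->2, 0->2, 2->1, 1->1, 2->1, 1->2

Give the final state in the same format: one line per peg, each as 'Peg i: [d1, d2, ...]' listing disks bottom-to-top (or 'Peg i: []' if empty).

After move 1 (2->1):
Peg 0: [6, 5]
Peg 1: [4]
Peg 2: []
Peg 3: [3, 2, 1]

After move 2 (2->3):
Peg 0: [6, 5]
Peg 1: [4]
Peg 2: []
Peg 3: [3, 2, 1]

After move 3 (1->2):
Peg 0: [6, 5]
Peg 1: []
Peg 2: [4]
Peg 3: [3, 2, 1]

After move 4 (0->2):
Peg 0: [6, 5]
Peg 1: []
Peg 2: [4]
Peg 3: [3, 2, 1]

After move 5 (2->1):
Peg 0: [6, 5]
Peg 1: [4]
Peg 2: []
Peg 3: [3, 2, 1]

After move 6 (1->1):
Peg 0: [6, 5]
Peg 1: [4]
Peg 2: []
Peg 3: [3, 2, 1]

After move 7 (2->1):
Peg 0: [6, 5]
Peg 1: [4]
Peg 2: []
Peg 3: [3, 2, 1]

After move 8 (1->2):
Peg 0: [6, 5]
Peg 1: []
Peg 2: [4]
Peg 3: [3, 2, 1]

Answer: Peg 0: [6, 5]
Peg 1: []
Peg 2: [4]
Peg 3: [3, 2, 1]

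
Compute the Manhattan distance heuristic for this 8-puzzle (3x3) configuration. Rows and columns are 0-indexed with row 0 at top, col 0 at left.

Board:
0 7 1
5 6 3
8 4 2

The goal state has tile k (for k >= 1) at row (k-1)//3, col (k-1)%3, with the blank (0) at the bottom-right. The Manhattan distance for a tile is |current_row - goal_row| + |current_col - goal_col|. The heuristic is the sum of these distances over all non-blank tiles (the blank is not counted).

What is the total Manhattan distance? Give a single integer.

Answer: 14

Derivation:
Tile 7: at (0,1), goal (2,0), distance |0-2|+|1-0| = 3
Tile 1: at (0,2), goal (0,0), distance |0-0|+|2-0| = 2
Tile 5: at (1,0), goal (1,1), distance |1-1|+|0-1| = 1
Tile 6: at (1,1), goal (1,2), distance |1-1|+|1-2| = 1
Tile 3: at (1,2), goal (0,2), distance |1-0|+|2-2| = 1
Tile 8: at (2,0), goal (2,1), distance |2-2|+|0-1| = 1
Tile 4: at (2,1), goal (1,0), distance |2-1|+|1-0| = 2
Tile 2: at (2,2), goal (0,1), distance |2-0|+|2-1| = 3
Sum: 3 + 2 + 1 + 1 + 1 + 1 + 2 + 3 = 14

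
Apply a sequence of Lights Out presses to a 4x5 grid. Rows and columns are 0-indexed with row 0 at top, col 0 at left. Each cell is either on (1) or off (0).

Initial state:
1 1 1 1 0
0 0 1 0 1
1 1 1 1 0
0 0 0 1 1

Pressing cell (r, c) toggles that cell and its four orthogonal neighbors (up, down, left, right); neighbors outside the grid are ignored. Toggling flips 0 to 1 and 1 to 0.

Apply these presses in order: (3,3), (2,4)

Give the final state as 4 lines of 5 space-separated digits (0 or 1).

Answer: 1 1 1 1 0
0 0 1 0 0
1 1 1 1 1
0 0 1 0 1

Derivation:
After press 1 at (3,3):
1 1 1 1 0
0 0 1 0 1
1 1 1 0 0
0 0 1 0 0

After press 2 at (2,4):
1 1 1 1 0
0 0 1 0 0
1 1 1 1 1
0 0 1 0 1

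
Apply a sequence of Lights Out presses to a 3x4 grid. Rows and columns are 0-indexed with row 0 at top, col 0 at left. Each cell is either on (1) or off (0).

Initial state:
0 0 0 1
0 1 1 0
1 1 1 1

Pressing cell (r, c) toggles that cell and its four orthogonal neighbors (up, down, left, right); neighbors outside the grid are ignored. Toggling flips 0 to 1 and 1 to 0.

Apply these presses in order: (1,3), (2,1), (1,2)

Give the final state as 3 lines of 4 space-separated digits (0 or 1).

After press 1 at (1,3):
0 0 0 0
0 1 0 1
1 1 1 0

After press 2 at (2,1):
0 0 0 0
0 0 0 1
0 0 0 0

After press 3 at (1,2):
0 0 1 0
0 1 1 0
0 0 1 0

Answer: 0 0 1 0
0 1 1 0
0 0 1 0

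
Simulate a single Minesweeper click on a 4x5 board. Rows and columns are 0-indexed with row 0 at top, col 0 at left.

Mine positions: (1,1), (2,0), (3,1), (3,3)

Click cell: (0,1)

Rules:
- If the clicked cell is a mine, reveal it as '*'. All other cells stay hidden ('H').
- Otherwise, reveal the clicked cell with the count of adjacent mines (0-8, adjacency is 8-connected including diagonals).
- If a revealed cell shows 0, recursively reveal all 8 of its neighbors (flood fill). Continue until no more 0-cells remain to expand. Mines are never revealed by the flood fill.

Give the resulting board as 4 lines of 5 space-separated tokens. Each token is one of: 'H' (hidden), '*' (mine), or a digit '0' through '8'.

H 1 H H H
H H H H H
H H H H H
H H H H H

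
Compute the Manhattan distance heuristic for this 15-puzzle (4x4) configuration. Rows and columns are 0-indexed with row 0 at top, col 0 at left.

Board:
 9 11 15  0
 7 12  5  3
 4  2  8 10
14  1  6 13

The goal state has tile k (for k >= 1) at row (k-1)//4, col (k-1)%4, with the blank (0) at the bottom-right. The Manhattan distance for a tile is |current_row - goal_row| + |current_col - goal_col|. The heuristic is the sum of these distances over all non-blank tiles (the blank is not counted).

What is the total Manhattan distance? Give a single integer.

Answer: 39

Derivation:
Tile 9: (0,0)->(2,0) = 2
Tile 11: (0,1)->(2,2) = 3
Tile 15: (0,2)->(3,2) = 3
Tile 7: (1,0)->(1,2) = 2
Tile 12: (1,1)->(2,3) = 3
Tile 5: (1,2)->(1,0) = 2
Tile 3: (1,3)->(0,2) = 2
Tile 4: (2,0)->(0,3) = 5
Tile 2: (2,1)->(0,1) = 2
Tile 8: (2,2)->(1,3) = 2
Tile 10: (2,3)->(2,1) = 2
Tile 14: (3,0)->(3,1) = 1
Tile 1: (3,1)->(0,0) = 4
Tile 6: (3,2)->(1,1) = 3
Tile 13: (3,3)->(3,0) = 3
Sum: 2 + 3 + 3 + 2 + 3 + 2 + 2 + 5 + 2 + 2 + 2 + 1 + 4 + 3 + 3 = 39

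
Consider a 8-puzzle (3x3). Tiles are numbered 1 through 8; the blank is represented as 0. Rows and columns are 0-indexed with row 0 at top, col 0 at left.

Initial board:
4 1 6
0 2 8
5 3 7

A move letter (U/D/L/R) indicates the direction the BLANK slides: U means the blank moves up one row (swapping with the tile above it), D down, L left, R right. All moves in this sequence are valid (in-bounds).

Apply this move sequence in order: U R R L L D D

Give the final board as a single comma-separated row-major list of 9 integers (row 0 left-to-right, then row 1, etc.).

Answer: 4, 1, 6, 5, 2, 8, 0, 3, 7

Derivation:
After move 1 (U):
0 1 6
4 2 8
5 3 7

After move 2 (R):
1 0 6
4 2 8
5 3 7

After move 3 (R):
1 6 0
4 2 8
5 3 7

After move 4 (L):
1 0 6
4 2 8
5 3 7

After move 5 (L):
0 1 6
4 2 8
5 3 7

After move 6 (D):
4 1 6
0 2 8
5 3 7

After move 7 (D):
4 1 6
5 2 8
0 3 7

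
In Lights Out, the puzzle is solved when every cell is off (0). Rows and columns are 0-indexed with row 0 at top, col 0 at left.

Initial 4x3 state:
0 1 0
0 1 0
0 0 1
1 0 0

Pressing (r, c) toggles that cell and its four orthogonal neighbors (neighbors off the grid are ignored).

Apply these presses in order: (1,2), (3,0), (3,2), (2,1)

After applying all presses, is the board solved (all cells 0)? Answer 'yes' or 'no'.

Answer: no

Derivation:
After press 1 at (1,2):
0 1 1
0 0 1
0 0 0
1 0 0

After press 2 at (3,0):
0 1 1
0 0 1
1 0 0
0 1 0

After press 3 at (3,2):
0 1 1
0 0 1
1 0 1
0 0 1

After press 4 at (2,1):
0 1 1
0 1 1
0 1 0
0 1 1

Lights still on: 7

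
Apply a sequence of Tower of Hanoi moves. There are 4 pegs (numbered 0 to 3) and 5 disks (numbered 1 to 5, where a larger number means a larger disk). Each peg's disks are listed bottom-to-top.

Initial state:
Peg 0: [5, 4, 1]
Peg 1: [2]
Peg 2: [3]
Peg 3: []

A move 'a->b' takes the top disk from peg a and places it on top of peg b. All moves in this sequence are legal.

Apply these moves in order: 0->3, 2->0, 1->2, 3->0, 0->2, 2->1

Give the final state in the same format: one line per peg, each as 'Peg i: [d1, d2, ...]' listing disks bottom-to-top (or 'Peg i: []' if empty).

After move 1 (0->3):
Peg 0: [5, 4]
Peg 1: [2]
Peg 2: [3]
Peg 3: [1]

After move 2 (2->0):
Peg 0: [5, 4, 3]
Peg 1: [2]
Peg 2: []
Peg 3: [1]

After move 3 (1->2):
Peg 0: [5, 4, 3]
Peg 1: []
Peg 2: [2]
Peg 3: [1]

After move 4 (3->0):
Peg 0: [5, 4, 3, 1]
Peg 1: []
Peg 2: [2]
Peg 3: []

After move 5 (0->2):
Peg 0: [5, 4, 3]
Peg 1: []
Peg 2: [2, 1]
Peg 3: []

After move 6 (2->1):
Peg 0: [5, 4, 3]
Peg 1: [1]
Peg 2: [2]
Peg 3: []

Answer: Peg 0: [5, 4, 3]
Peg 1: [1]
Peg 2: [2]
Peg 3: []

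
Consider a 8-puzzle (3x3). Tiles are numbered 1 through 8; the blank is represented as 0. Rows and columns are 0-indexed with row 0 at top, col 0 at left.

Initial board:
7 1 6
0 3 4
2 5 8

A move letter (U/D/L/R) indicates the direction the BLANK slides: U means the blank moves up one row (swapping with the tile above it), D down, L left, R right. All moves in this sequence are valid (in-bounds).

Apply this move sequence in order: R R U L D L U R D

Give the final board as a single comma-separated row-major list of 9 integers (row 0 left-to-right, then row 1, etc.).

Answer: 4, 3, 1, 7, 0, 6, 2, 5, 8

Derivation:
After move 1 (R):
7 1 6
3 0 4
2 5 8

After move 2 (R):
7 1 6
3 4 0
2 5 8

After move 3 (U):
7 1 0
3 4 6
2 5 8

After move 4 (L):
7 0 1
3 4 6
2 5 8

After move 5 (D):
7 4 1
3 0 6
2 5 8

After move 6 (L):
7 4 1
0 3 6
2 5 8

After move 7 (U):
0 4 1
7 3 6
2 5 8

After move 8 (R):
4 0 1
7 3 6
2 5 8

After move 9 (D):
4 3 1
7 0 6
2 5 8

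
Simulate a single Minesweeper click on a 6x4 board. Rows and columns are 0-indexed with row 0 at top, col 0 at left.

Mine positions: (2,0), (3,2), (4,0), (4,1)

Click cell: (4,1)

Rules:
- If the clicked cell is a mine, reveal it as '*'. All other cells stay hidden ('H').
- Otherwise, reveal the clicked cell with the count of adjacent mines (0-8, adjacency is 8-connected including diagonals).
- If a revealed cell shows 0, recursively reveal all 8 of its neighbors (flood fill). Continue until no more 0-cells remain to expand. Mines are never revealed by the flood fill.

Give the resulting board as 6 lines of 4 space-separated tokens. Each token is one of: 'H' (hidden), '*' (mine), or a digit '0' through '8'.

H H H H
H H H H
H H H H
H H H H
H * H H
H H H H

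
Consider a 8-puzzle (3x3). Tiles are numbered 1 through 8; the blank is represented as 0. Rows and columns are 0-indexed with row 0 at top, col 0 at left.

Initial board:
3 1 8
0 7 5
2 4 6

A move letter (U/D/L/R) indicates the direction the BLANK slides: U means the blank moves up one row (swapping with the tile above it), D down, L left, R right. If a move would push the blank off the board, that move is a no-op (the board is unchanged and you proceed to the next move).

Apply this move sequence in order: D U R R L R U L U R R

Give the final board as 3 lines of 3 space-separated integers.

Answer: 3 1 0
7 5 8
2 4 6

Derivation:
After move 1 (D):
3 1 8
2 7 5
0 4 6

After move 2 (U):
3 1 8
0 7 5
2 4 6

After move 3 (R):
3 1 8
7 0 5
2 4 6

After move 4 (R):
3 1 8
7 5 0
2 4 6

After move 5 (L):
3 1 8
7 0 5
2 4 6

After move 6 (R):
3 1 8
7 5 0
2 4 6

After move 7 (U):
3 1 0
7 5 8
2 4 6

After move 8 (L):
3 0 1
7 5 8
2 4 6

After move 9 (U):
3 0 1
7 5 8
2 4 6

After move 10 (R):
3 1 0
7 5 8
2 4 6

After move 11 (R):
3 1 0
7 5 8
2 4 6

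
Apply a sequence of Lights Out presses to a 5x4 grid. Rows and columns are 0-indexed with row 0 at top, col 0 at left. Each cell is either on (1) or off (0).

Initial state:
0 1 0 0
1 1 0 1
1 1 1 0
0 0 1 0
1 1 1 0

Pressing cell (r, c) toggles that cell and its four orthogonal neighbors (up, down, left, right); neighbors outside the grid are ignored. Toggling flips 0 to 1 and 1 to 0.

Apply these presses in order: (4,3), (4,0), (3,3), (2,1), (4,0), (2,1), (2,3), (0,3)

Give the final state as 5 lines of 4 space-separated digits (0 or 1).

Answer: 0 1 1 1
1 1 0 1
1 1 0 0
0 0 0 1
1 1 0 0

Derivation:
After press 1 at (4,3):
0 1 0 0
1 1 0 1
1 1 1 0
0 0 1 1
1 1 0 1

After press 2 at (4,0):
0 1 0 0
1 1 0 1
1 1 1 0
1 0 1 1
0 0 0 1

After press 3 at (3,3):
0 1 0 0
1 1 0 1
1 1 1 1
1 0 0 0
0 0 0 0

After press 4 at (2,1):
0 1 0 0
1 0 0 1
0 0 0 1
1 1 0 0
0 0 0 0

After press 5 at (4,0):
0 1 0 0
1 0 0 1
0 0 0 1
0 1 0 0
1 1 0 0

After press 6 at (2,1):
0 1 0 0
1 1 0 1
1 1 1 1
0 0 0 0
1 1 0 0

After press 7 at (2,3):
0 1 0 0
1 1 0 0
1 1 0 0
0 0 0 1
1 1 0 0

After press 8 at (0,3):
0 1 1 1
1 1 0 1
1 1 0 0
0 0 0 1
1 1 0 0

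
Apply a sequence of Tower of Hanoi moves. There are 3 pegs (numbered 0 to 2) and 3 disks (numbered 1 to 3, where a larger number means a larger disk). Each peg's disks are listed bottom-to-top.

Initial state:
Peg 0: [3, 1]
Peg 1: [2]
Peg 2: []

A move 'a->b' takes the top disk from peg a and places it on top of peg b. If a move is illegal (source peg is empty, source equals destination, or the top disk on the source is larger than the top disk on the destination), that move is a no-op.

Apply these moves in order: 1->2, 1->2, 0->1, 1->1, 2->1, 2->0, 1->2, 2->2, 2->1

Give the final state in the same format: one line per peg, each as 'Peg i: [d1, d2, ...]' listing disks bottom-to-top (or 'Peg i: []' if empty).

After move 1 (1->2):
Peg 0: [3, 1]
Peg 1: []
Peg 2: [2]

After move 2 (1->2):
Peg 0: [3, 1]
Peg 1: []
Peg 2: [2]

After move 3 (0->1):
Peg 0: [3]
Peg 1: [1]
Peg 2: [2]

After move 4 (1->1):
Peg 0: [3]
Peg 1: [1]
Peg 2: [2]

After move 5 (2->1):
Peg 0: [3]
Peg 1: [1]
Peg 2: [2]

After move 6 (2->0):
Peg 0: [3, 2]
Peg 1: [1]
Peg 2: []

After move 7 (1->2):
Peg 0: [3, 2]
Peg 1: []
Peg 2: [1]

After move 8 (2->2):
Peg 0: [3, 2]
Peg 1: []
Peg 2: [1]

After move 9 (2->1):
Peg 0: [3, 2]
Peg 1: [1]
Peg 2: []

Answer: Peg 0: [3, 2]
Peg 1: [1]
Peg 2: []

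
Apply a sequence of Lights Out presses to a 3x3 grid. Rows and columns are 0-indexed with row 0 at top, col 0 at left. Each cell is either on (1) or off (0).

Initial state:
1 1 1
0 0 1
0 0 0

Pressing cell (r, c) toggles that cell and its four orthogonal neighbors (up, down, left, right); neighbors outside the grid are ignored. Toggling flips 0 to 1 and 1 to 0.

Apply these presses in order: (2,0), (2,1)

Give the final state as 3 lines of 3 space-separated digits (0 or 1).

After press 1 at (2,0):
1 1 1
1 0 1
1 1 0

After press 2 at (2,1):
1 1 1
1 1 1
0 0 1

Answer: 1 1 1
1 1 1
0 0 1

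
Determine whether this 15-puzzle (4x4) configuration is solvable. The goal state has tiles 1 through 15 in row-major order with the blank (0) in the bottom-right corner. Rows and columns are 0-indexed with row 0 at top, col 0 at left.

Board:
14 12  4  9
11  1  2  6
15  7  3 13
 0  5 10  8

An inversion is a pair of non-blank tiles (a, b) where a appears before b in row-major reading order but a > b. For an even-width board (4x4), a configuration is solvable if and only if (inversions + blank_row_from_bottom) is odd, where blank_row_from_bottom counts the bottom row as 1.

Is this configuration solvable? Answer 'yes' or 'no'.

Answer: yes

Derivation:
Inversions: 56
Blank is in row 3 (0-indexed from top), which is row 1 counting from the bottom (bottom = 1).
56 + 1 = 57, which is odd, so the puzzle is solvable.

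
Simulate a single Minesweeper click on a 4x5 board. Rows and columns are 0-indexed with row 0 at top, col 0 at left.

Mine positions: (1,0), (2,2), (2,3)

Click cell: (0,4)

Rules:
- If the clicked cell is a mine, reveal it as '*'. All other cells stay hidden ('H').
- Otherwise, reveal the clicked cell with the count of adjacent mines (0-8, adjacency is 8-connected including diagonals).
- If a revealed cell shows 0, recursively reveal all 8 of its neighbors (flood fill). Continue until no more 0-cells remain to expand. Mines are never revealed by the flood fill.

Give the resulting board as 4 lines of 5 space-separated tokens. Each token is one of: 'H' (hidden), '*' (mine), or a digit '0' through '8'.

H 1 0 0 0
H 2 2 2 1
H H H H H
H H H H H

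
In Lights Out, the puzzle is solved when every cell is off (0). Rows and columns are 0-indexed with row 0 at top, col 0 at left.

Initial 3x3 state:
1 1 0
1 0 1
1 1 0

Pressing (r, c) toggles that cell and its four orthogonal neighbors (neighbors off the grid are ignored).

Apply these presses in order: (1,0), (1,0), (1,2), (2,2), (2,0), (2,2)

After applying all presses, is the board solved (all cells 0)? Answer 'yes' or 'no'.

After press 1 at (1,0):
0 1 0
0 1 1
0 1 0

After press 2 at (1,0):
1 1 0
1 0 1
1 1 0

After press 3 at (1,2):
1 1 1
1 1 0
1 1 1

After press 4 at (2,2):
1 1 1
1 1 1
1 0 0

After press 5 at (2,0):
1 1 1
0 1 1
0 1 0

After press 6 at (2,2):
1 1 1
0 1 0
0 0 1

Lights still on: 5

Answer: no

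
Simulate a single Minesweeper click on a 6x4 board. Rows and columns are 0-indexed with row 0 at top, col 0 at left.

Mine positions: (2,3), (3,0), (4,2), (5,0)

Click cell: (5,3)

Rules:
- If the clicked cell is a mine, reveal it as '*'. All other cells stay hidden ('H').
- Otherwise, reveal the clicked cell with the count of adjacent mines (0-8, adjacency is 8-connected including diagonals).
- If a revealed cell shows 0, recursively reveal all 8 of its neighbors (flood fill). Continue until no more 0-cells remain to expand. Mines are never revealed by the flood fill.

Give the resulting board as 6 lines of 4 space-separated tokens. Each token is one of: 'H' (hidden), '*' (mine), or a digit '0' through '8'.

H H H H
H H H H
H H H H
H H H H
H H H H
H H H 1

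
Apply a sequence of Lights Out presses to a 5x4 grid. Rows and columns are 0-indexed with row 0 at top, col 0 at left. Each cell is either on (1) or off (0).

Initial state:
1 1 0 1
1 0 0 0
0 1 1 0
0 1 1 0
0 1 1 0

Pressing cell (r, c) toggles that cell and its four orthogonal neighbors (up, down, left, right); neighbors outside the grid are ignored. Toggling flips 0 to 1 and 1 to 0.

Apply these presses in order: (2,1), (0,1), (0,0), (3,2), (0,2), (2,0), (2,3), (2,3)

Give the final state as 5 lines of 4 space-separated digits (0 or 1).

Answer: 1 0 0 0
1 0 1 0
0 1 1 0
1 1 0 1
0 1 0 0

Derivation:
After press 1 at (2,1):
1 1 0 1
1 1 0 0
1 0 0 0
0 0 1 0
0 1 1 0

After press 2 at (0,1):
0 0 1 1
1 0 0 0
1 0 0 0
0 0 1 0
0 1 1 0

After press 3 at (0,0):
1 1 1 1
0 0 0 0
1 0 0 0
0 0 1 0
0 1 1 0

After press 4 at (3,2):
1 1 1 1
0 0 0 0
1 0 1 0
0 1 0 1
0 1 0 0

After press 5 at (0,2):
1 0 0 0
0 0 1 0
1 0 1 0
0 1 0 1
0 1 0 0

After press 6 at (2,0):
1 0 0 0
1 0 1 0
0 1 1 0
1 1 0 1
0 1 0 0

After press 7 at (2,3):
1 0 0 0
1 0 1 1
0 1 0 1
1 1 0 0
0 1 0 0

After press 8 at (2,3):
1 0 0 0
1 0 1 0
0 1 1 0
1 1 0 1
0 1 0 0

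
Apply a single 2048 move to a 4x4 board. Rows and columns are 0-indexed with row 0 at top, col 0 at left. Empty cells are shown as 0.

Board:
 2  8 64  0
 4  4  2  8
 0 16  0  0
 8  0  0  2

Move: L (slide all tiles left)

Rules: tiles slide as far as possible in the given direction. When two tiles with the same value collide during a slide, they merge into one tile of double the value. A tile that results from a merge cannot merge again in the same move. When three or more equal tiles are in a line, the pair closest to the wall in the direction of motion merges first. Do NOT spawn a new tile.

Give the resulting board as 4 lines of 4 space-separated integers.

Slide left:
row 0: [2, 8, 64, 0] -> [2, 8, 64, 0]
row 1: [4, 4, 2, 8] -> [8, 2, 8, 0]
row 2: [0, 16, 0, 0] -> [16, 0, 0, 0]
row 3: [8, 0, 0, 2] -> [8, 2, 0, 0]

Answer:  2  8 64  0
 8  2  8  0
16  0  0  0
 8  2  0  0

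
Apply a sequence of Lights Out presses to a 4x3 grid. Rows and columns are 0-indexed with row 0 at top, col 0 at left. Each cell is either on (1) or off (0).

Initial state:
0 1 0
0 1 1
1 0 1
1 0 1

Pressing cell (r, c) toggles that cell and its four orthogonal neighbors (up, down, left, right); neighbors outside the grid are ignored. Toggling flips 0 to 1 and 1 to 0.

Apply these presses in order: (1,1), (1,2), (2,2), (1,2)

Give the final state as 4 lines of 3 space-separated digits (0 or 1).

After press 1 at (1,1):
0 0 0
1 0 0
1 1 1
1 0 1

After press 2 at (1,2):
0 0 1
1 1 1
1 1 0
1 0 1

After press 3 at (2,2):
0 0 1
1 1 0
1 0 1
1 0 0

After press 4 at (1,2):
0 0 0
1 0 1
1 0 0
1 0 0

Answer: 0 0 0
1 0 1
1 0 0
1 0 0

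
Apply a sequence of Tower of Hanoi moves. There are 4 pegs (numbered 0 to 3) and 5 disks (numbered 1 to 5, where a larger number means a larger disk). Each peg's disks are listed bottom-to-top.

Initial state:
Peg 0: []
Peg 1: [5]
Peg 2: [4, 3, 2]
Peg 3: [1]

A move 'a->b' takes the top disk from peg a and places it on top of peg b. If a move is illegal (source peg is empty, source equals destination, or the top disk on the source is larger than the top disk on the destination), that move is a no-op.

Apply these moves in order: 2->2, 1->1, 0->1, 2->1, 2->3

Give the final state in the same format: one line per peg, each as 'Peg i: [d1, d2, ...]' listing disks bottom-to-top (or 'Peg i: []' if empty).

After move 1 (2->2):
Peg 0: []
Peg 1: [5]
Peg 2: [4, 3, 2]
Peg 3: [1]

After move 2 (1->1):
Peg 0: []
Peg 1: [5]
Peg 2: [4, 3, 2]
Peg 3: [1]

After move 3 (0->1):
Peg 0: []
Peg 1: [5]
Peg 2: [4, 3, 2]
Peg 3: [1]

After move 4 (2->1):
Peg 0: []
Peg 1: [5, 2]
Peg 2: [4, 3]
Peg 3: [1]

After move 5 (2->3):
Peg 0: []
Peg 1: [5, 2]
Peg 2: [4, 3]
Peg 3: [1]

Answer: Peg 0: []
Peg 1: [5, 2]
Peg 2: [4, 3]
Peg 3: [1]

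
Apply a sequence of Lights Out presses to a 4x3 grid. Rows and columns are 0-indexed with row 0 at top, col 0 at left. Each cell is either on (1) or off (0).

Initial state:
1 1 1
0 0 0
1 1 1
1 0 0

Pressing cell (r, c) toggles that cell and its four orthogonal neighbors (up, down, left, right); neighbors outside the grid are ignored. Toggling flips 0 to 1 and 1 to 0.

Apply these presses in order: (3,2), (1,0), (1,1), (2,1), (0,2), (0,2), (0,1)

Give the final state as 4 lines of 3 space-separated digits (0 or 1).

Answer: 1 1 0
0 0 1
1 1 1
1 0 1

Derivation:
After press 1 at (3,2):
1 1 1
0 0 0
1 1 0
1 1 1

After press 2 at (1,0):
0 1 1
1 1 0
0 1 0
1 1 1

After press 3 at (1,1):
0 0 1
0 0 1
0 0 0
1 1 1

After press 4 at (2,1):
0 0 1
0 1 1
1 1 1
1 0 1

After press 5 at (0,2):
0 1 0
0 1 0
1 1 1
1 0 1

After press 6 at (0,2):
0 0 1
0 1 1
1 1 1
1 0 1

After press 7 at (0,1):
1 1 0
0 0 1
1 1 1
1 0 1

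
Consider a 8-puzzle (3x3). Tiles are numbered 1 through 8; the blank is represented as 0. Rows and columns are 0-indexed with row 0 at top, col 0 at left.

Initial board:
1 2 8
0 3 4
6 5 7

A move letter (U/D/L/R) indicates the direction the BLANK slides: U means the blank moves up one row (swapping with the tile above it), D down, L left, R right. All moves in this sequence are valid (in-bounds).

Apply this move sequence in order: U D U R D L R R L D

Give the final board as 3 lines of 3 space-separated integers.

After move 1 (U):
0 2 8
1 3 4
6 5 7

After move 2 (D):
1 2 8
0 3 4
6 5 7

After move 3 (U):
0 2 8
1 3 4
6 5 7

After move 4 (R):
2 0 8
1 3 4
6 5 7

After move 5 (D):
2 3 8
1 0 4
6 5 7

After move 6 (L):
2 3 8
0 1 4
6 5 7

After move 7 (R):
2 3 8
1 0 4
6 5 7

After move 8 (R):
2 3 8
1 4 0
6 5 7

After move 9 (L):
2 3 8
1 0 4
6 5 7

After move 10 (D):
2 3 8
1 5 4
6 0 7

Answer: 2 3 8
1 5 4
6 0 7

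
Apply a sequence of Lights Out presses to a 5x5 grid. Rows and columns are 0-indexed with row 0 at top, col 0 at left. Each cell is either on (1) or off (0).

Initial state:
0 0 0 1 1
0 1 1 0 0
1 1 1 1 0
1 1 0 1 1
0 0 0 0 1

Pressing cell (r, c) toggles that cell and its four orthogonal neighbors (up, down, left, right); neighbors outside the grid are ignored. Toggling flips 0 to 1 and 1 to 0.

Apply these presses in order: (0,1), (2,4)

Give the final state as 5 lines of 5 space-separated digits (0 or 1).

Answer: 1 1 1 1 1
0 0 1 0 1
1 1 1 0 1
1 1 0 1 0
0 0 0 0 1

Derivation:
After press 1 at (0,1):
1 1 1 1 1
0 0 1 0 0
1 1 1 1 0
1 1 0 1 1
0 0 0 0 1

After press 2 at (2,4):
1 1 1 1 1
0 0 1 0 1
1 1 1 0 1
1 1 0 1 0
0 0 0 0 1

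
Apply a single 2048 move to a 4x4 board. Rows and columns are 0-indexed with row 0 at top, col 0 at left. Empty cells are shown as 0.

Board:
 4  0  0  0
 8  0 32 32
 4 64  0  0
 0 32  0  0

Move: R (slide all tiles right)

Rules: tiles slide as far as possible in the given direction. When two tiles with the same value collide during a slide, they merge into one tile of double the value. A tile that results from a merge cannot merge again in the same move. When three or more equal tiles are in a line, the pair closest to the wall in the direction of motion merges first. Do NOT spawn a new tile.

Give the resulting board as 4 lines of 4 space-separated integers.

Slide right:
row 0: [4, 0, 0, 0] -> [0, 0, 0, 4]
row 1: [8, 0, 32, 32] -> [0, 0, 8, 64]
row 2: [4, 64, 0, 0] -> [0, 0, 4, 64]
row 3: [0, 32, 0, 0] -> [0, 0, 0, 32]

Answer:  0  0  0  4
 0  0  8 64
 0  0  4 64
 0  0  0 32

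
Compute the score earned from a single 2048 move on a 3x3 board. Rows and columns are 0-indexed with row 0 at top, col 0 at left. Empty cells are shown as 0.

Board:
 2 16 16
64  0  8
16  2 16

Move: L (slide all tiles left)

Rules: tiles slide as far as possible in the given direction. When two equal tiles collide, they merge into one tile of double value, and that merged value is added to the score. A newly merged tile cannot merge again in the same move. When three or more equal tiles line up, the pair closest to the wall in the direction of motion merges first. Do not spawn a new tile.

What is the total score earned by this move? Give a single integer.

Answer: 32

Derivation:
Slide left:
row 0: [2, 16, 16] -> [2, 32, 0]  score +32 (running 32)
row 1: [64, 0, 8] -> [64, 8, 0]  score +0 (running 32)
row 2: [16, 2, 16] -> [16, 2, 16]  score +0 (running 32)
Board after move:
 2 32  0
64  8  0
16  2 16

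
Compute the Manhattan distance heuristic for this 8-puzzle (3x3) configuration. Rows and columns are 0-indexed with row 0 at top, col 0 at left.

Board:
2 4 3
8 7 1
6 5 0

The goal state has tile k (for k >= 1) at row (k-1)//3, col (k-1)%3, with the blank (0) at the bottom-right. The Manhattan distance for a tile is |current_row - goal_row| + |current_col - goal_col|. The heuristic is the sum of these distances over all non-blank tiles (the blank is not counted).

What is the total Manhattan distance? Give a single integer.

Tile 2: (0,0)->(0,1) = 1
Tile 4: (0,1)->(1,0) = 2
Tile 3: (0,2)->(0,2) = 0
Tile 8: (1,0)->(2,1) = 2
Tile 7: (1,1)->(2,0) = 2
Tile 1: (1,2)->(0,0) = 3
Tile 6: (2,0)->(1,2) = 3
Tile 5: (2,1)->(1,1) = 1
Sum: 1 + 2 + 0 + 2 + 2 + 3 + 3 + 1 = 14

Answer: 14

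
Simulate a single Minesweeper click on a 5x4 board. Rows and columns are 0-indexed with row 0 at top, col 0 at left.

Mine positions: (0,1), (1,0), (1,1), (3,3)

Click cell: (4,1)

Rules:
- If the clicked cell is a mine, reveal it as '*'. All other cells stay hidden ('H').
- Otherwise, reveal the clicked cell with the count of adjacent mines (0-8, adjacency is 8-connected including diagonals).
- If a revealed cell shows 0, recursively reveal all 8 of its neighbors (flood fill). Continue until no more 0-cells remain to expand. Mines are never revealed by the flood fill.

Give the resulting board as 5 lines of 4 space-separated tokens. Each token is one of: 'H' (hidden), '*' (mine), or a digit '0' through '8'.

H H H H
H H H H
2 2 2 H
0 0 1 H
0 0 1 H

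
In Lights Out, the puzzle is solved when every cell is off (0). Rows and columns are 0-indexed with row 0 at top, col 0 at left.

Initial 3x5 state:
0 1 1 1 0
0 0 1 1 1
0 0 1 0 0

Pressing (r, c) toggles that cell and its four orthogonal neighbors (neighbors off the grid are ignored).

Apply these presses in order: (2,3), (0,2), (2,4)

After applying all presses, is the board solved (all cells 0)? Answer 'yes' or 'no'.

Answer: yes

Derivation:
After press 1 at (2,3):
0 1 1 1 0
0 0 1 0 1
0 0 0 1 1

After press 2 at (0,2):
0 0 0 0 0
0 0 0 0 1
0 0 0 1 1

After press 3 at (2,4):
0 0 0 0 0
0 0 0 0 0
0 0 0 0 0

Lights still on: 0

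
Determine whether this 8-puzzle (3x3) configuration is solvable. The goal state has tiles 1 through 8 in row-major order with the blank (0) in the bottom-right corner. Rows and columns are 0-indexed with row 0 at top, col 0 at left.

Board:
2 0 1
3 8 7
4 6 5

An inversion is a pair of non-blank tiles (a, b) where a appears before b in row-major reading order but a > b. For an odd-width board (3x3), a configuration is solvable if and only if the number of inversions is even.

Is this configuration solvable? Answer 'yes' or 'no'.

Answer: no

Derivation:
Inversions (pairs i<j in row-major order where tile[i] > tile[j] > 0): 9
9 is odd, so the puzzle is not solvable.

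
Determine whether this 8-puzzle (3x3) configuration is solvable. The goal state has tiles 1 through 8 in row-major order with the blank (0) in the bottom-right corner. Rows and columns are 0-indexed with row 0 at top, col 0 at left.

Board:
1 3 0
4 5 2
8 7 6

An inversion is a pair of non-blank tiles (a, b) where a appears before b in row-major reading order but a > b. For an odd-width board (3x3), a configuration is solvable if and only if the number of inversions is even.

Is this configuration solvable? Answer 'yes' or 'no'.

Inversions (pairs i<j in row-major order where tile[i] > tile[j] > 0): 6
6 is even, so the puzzle is solvable.

Answer: yes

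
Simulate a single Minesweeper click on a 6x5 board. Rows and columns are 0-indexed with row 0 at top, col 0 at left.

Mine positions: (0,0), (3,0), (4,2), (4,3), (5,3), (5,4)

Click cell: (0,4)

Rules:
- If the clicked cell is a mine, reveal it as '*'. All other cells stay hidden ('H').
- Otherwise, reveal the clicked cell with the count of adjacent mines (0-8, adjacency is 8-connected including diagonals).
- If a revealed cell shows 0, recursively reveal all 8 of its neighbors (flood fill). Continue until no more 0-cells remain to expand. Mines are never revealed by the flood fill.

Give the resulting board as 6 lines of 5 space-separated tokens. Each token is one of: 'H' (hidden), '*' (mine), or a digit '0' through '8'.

H 1 0 0 0
H 1 0 0 0
H 1 0 0 0
H 2 2 2 1
H H H H H
H H H H H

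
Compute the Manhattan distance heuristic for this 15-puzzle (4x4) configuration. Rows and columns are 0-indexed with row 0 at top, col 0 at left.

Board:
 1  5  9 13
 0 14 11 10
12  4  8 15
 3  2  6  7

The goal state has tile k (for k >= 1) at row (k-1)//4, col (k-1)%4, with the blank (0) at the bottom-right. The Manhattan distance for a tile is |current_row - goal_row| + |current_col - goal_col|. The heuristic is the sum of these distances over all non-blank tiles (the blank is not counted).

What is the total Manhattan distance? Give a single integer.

Answer: 43

Derivation:
Tile 1: (0,0)->(0,0) = 0
Tile 5: (0,1)->(1,0) = 2
Tile 9: (0,2)->(2,0) = 4
Tile 13: (0,3)->(3,0) = 6
Tile 14: (1,1)->(3,1) = 2
Tile 11: (1,2)->(2,2) = 1
Tile 10: (1,3)->(2,1) = 3
Tile 12: (2,0)->(2,3) = 3
Tile 4: (2,1)->(0,3) = 4
Tile 8: (2,2)->(1,3) = 2
Tile 15: (2,3)->(3,2) = 2
Tile 3: (3,0)->(0,2) = 5
Tile 2: (3,1)->(0,1) = 3
Tile 6: (3,2)->(1,1) = 3
Tile 7: (3,3)->(1,2) = 3
Sum: 0 + 2 + 4 + 6 + 2 + 1 + 3 + 3 + 4 + 2 + 2 + 5 + 3 + 3 + 3 = 43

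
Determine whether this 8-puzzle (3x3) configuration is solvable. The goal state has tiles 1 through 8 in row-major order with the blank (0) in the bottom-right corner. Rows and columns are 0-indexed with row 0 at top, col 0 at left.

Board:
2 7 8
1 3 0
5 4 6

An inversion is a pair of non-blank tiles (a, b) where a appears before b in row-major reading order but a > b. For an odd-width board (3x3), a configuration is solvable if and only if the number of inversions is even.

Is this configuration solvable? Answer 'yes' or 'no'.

Answer: yes

Derivation:
Inversions (pairs i<j in row-major order where tile[i] > tile[j] > 0): 12
12 is even, so the puzzle is solvable.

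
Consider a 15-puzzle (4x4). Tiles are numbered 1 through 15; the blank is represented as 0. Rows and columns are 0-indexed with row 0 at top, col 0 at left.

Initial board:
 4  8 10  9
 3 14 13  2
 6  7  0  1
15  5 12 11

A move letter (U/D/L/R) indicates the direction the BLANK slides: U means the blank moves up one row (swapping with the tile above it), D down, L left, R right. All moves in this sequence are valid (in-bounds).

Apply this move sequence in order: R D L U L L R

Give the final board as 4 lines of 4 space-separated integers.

After move 1 (R):
 4  8 10  9
 3 14 13  2
 6  7  1  0
15  5 12 11

After move 2 (D):
 4  8 10  9
 3 14 13  2
 6  7  1 11
15  5 12  0

After move 3 (L):
 4  8 10  9
 3 14 13  2
 6  7  1 11
15  5  0 12

After move 4 (U):
 4  8 10  9
 3 14 13  2
 6  7  0 11
15  5  1 12

After move 5 (L):
 4  8 10  9
 3 14 13  2
 6  0  7 11
15  5  1 12

After move 6 (L):
 4  8 10  9
 3 14 13  2
 0  6  7 11
15  5  1 12

After move 7 (R):
 4  8 10  9
 3 14 13  2
 6  0  7 11
15  5  1 12

Answer:  4  8 10  9
 3 14 13  2
 6  0  7 11
15  5  1 12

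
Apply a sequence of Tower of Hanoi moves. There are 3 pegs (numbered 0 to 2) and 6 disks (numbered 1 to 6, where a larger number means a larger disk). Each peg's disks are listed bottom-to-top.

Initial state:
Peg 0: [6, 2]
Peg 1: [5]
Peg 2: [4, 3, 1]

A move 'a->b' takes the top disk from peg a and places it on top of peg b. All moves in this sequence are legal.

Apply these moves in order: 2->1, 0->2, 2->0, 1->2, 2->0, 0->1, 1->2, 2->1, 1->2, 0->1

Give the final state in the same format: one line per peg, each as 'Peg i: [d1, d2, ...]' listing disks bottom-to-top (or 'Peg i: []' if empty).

Answer: Peg 0: [6]
Peg 1: [5, 2]
Peg 2: [4, 3, 1]

Derivation:
After move 1 (2->1):
Peg 0: [6, 2]
Peg 1: [5, 1]
Peg 2: [4, 3]

After move 2 (0->2):
Peg 0: [6]
Peg 1: [5, 1]
Peg 2: [4, 3, 2]

After move 3 (2->0):
Peg 0: [6, 2]
Peg 1: [5, 1]
Peg 2: [4, 3]

After move 4 (1->2):
Peg 0: [6, 2]
Peg 1: [5]
Peg 2: [4, 3, 1]

After move 5 (2->0):
Peg 0: [6, 2, 1]
Peg 1: [5]
Peg 2: [4, 3]

After move 6 (0->1):
Peg 0: [6, 2]
Peg 1: [5, 1]
Peg 2: [4, 3]

After move 7 (1->2):
Peg 0: [6, 2]
Peg 1: [5]
Peg 2: [4, 3, 1]

After move 8 (2->1):
Peg 0: [6, 2]
Peg 1: [5, 1]
Peg 2: [4, 3]

After move 9 (1->2):
Peg 0: [6, 2]
Peg 1: [5]
Peg 2: [4, 3, 1]

After move 10 (0->1):
Peg 0: [6]
Peg 1: [5, 2]
Peg 2: [4, 3, 1]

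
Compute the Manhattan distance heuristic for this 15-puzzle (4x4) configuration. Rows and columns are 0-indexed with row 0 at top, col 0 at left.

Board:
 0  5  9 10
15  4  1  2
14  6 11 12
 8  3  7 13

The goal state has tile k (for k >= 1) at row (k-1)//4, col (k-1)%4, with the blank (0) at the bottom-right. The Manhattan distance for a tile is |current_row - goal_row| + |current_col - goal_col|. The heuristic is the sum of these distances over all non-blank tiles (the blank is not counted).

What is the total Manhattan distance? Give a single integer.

Answer: 40

Derivation:
Tile 5: (0,1)->(1,0) = 2
Tile 9: (0,2)->(2,0) = 4
Tile 10: (0,3)->(2,1) = 4
Tile 15: (1,0)->(3,2) = 4
Tile 4: (1,1)->(0,3) = 3
Tile 1: (1,2)->(0,0) = 3
Tile 2: (1,3)->(0,1) = 3
Tile 14: (2,0)->(3,1) = 2
Tile 6: (2,1)->(1,1) = 1
Tile 11: (2,2)->(2,2) = 0
Tile 12: (2,3)->(2,3) = 0
Tile 8: (3,0)->(1,3) = 5
Tile 3: (3,1)->(0,2) = 4
Tile 7: (3,2)->(1,2) = 2
Tile 13: (3,3)->(3,0) = 3
Sum: 2 + 4 + 4 + 4 + 3 + 3 + 3 + 2 + 1 + 0 + 0 + 5 + 4 + 2 + 3 = 40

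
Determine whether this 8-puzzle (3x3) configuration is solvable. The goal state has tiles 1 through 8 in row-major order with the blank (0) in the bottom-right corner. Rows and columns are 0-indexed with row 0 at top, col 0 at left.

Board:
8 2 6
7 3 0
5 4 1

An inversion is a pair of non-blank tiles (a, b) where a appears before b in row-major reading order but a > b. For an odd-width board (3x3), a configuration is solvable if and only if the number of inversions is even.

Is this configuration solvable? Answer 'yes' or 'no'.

Answer: yes

Derivation:
Inversions (pairs i<j in row-major order where tile[i] > tile[j] > 0): 20
20 is even, so the puzzle is solvable.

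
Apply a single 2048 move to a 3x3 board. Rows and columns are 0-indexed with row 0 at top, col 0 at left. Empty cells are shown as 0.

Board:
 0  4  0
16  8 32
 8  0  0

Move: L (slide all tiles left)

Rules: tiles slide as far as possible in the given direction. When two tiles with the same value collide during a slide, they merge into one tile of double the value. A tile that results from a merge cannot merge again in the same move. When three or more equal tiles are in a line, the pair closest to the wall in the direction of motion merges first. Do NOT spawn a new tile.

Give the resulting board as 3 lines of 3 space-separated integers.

Slide left:
row 0: [0, 4, 0] -> [4, 0, 0]
row 1: [16, 8, 32] -> [16, 8, 32]
row 2: [8, 0, 0] -> [8, 0, 0]

Answer:  4  0  0
16  8 32
 8  0  0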